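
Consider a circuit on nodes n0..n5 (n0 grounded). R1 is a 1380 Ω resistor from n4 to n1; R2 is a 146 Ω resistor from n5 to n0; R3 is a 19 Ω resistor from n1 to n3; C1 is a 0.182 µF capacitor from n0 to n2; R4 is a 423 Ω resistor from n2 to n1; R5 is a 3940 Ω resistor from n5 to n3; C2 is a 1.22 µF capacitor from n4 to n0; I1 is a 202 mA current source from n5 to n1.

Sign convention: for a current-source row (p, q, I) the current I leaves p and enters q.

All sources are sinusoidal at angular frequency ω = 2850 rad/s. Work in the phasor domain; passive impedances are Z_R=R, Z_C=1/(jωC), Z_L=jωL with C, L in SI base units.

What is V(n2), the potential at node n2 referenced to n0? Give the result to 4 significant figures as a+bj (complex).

Apply KCL at each of the 5 non-ground nodes and solve the resulting linear system.
Node n1: branches {R1, R3, R4, I1} → V_1 = 135.5-82.82j
Node n2: branches {C1, R4} → V_2 = 112.0-107.4j
Node n3: branches {R3, R5} → V_3 = 134.8-82.43j
Node n4: branches {R1, C2} → V_4 = -10.90-30.52j
Node n5: branches {R2, R5, I1} → V_5 = -23.62-2.945j

112.0-107.4j V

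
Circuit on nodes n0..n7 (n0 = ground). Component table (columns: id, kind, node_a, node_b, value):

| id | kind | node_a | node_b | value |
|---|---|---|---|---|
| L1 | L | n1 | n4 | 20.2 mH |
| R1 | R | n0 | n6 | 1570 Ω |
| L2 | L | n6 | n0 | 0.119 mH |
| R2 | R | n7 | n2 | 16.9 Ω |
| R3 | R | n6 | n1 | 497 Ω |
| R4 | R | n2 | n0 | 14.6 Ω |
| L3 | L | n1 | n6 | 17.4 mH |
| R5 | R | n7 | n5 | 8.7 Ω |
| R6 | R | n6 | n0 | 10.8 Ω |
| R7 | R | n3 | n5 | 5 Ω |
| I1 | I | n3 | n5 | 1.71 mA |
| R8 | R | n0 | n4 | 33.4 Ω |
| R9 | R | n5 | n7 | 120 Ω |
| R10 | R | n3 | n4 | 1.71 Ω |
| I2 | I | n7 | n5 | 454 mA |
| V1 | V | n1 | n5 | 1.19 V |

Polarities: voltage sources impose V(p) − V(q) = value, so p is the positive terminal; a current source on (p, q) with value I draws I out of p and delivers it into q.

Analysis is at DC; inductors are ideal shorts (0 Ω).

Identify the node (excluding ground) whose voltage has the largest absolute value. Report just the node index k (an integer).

MNA unknowns: 7 node voltages V₁..V_7 plus 4 source currents (L1, L2, L3, V1)
L1: row V1−V4=0, i_L1 at 1,4
R1: Y=0.0006369 on G[0,6]
L2: row V6−V0=0, i_L2 at 6,0
R2: Y=0.05917 on G[7,2]
R3: Y=0.002012 on G[6,1]
R4: Y=0.06849 on G[2,0]
L3: row V1−V6=0, i_L3 at 1,6
R5: Y=0.1149 on G[7,5]
R6: Y=0.09259 on G[6,0]
R7: Y=0.2000 on G[3,5]
I1: z[3]−=0.00171, z[5]+=0.00171
R8: Y=0.02994 on G[0,4]
R9: Y=0.008333 on G[5,7]
R10: Y=0.5848 on G[3,4]
I2: z[7]−=0.454, z[5]+=0.454
V1: row V1−V5=1.19, i_V1 at 1,5
solve → V1=0.000, V2=-1.796, V3=-0.3054, V4=0.000, V5=-1.190, V6=0.000, V7=-3.875
aux → i_L1=0.1786, i_L2=0.1230, i_L3=0.1230, i_V1=-0.3016

7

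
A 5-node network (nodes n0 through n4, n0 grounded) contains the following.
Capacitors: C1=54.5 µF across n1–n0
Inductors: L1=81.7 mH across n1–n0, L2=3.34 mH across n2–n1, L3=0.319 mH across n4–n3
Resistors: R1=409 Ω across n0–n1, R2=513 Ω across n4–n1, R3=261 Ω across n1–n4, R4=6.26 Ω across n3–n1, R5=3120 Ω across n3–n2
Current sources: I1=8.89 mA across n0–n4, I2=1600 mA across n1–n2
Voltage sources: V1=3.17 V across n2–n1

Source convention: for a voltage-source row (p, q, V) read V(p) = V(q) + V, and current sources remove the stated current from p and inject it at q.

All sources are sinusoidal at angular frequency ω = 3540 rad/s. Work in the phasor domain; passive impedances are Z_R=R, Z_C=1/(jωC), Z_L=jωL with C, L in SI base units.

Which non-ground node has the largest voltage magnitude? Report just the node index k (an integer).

2

Element admittances at ω=3540 rad/s:
  Y(C1) = 0.000+0.1929j S between n1,n0
  Y(L1) = 0.000-0.003458j S between n1,n0
  Y(L2) = 0.000-0.08458j S between n2,n1
  Y(R1) = 0.002445+0.000j S between n0,n1
  Y(R2) = 0.001949+0.000j S between n4,n1
  Y(R3) = 0.003831+0.000j S between n1,n4
  I1: injects 0.00889 A into n4 (from n0)
  I2: injects 1.6 A into n2 (from n1)
  Y(R4) = 0.1597+0.000j S between n3,n1
  Y(R5) = 0.0003205+0.000j S between n3,n2
  Y(L3) = 0.000-0.8855j S between n4,n3
  V1: constraint V(n2)−V(n1) = 3.17
Assemble and solve the 5×5 MNA system:
  V(n1)=0.0006054-0.04691j  V(n2)=3.171-0.04691j  V(n3)=0.06033-0.04725j  V(n4)=0.06039-0.03760j
  i(V1)=1.599+0.2681j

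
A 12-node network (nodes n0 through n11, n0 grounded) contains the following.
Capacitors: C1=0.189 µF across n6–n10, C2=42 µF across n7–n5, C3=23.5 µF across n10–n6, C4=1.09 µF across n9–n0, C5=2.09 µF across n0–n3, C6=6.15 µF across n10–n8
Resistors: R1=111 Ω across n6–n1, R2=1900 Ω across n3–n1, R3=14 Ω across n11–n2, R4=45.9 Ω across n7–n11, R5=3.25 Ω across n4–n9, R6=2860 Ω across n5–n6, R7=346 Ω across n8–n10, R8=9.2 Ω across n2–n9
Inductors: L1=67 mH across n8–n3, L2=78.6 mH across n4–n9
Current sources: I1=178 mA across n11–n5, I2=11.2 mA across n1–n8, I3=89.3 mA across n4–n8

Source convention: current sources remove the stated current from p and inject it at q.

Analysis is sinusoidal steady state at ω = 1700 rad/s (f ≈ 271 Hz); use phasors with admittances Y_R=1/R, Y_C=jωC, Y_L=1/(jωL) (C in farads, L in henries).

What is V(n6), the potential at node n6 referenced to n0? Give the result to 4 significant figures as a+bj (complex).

5.140-12.62j V

Apply KCL at each of the 11 non-ground nodes and solve the resulting linear system.
Node n1: branches {R1, R2, I2} → V_1 = 3.983-13.27j
Node n2: branches {R3, R8} → V_2 = -10.45+46.59j
Node n3: branches {R2, L1, C5} → V_3 = 5.463-24.39j
Node n4: branches {L2, R5, I3} → V_4 = -10.77+46.76j
Node n5: branches {I1, C2, R6} → V_5 = -2.395+42.90j
Node n6: branches {C1, R1, R6, C3} → V_6 = 5.140-12.62j
Node n7: branches {R4, C2} → V_7 = -2.123+45.43j
Node n8: branches {L1, I2, R7, C6, I3} → V_8 = 3.919-14.43j
Node n9: branches {L2, R5, C4, R8} → V_9 = -10.48+46.77j
Node n10: branches {C1, C3, R7, C6} → V_10 = 4.803-12.94j
Node n11: branches {R3, I1, R4} → V_11 = -10.41+46.32j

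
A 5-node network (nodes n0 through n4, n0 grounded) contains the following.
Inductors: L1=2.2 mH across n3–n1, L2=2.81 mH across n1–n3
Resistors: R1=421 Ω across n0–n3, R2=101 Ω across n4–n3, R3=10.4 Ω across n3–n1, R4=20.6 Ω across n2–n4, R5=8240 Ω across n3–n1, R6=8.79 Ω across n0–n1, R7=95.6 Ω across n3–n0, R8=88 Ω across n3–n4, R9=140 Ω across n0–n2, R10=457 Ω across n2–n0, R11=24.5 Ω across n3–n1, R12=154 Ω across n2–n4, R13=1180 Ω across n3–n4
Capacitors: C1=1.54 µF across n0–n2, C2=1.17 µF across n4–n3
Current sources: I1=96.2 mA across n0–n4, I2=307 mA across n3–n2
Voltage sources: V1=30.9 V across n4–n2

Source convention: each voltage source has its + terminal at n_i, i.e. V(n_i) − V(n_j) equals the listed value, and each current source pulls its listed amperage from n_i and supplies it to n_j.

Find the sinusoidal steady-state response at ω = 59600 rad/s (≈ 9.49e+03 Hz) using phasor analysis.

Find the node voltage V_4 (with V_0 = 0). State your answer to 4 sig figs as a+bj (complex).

Element admittances at ω=59600 rad/s:
  Y(L1) = 0.000-0.007627j S between n3,n1
  Y(R1) = 0.002375+0.000j S between n0,n3
  Y(R2) = 0.009901+0.000j S between n4,n3
  Y(R3) = 0.09615+0.000j S between n3,n1
  Y(R4) = 0.04854+0.000j S between n2,n4
  Y(R5) = 0.0001214+0.000j S between n3,n1
  Y(R6) = 0.1138+0.000j S between n0,n1
  Y(C1) = 0.000+0.09178j S between n0,n2
  Y(R7) = 0.01046+0.000j S between n3,n0
  Y(L2) = 0.000-0.005971j S between n1,n3
  I1: injects 0.0962 A into n4 (from n0)
  I2: injects 0.307 A into n2 (from n3)
  Y(R8) = 0.01136+0.000j S between n3,n4
  Y(R9) = 0.007143+0.000j S between n0,n2
  Y(R10) = 0.002188+0.000j S between n2,n0
  Y(C2) = 0.000+0.06973j S between n4,n3
  Y(R11) = 0.04082+0.000j S between n3,n1
  Y(R12) = 0.006494+0.000j S between n2,n4
  Y(R13) = 0.0008475+0.000j S between n3,n4
  V1: constraint V(n4)−V(n2) = 30.9
Assemble and solve the 5×5 MNA system:
  V(n1)=4.006+6.123j  V(n2)=-9.591+3.893j  V(n3)=6.799+11.48j  V(n4)=21.31+3.893j
  i(V1)=-2.454-0.8440j

21.31+3.893j V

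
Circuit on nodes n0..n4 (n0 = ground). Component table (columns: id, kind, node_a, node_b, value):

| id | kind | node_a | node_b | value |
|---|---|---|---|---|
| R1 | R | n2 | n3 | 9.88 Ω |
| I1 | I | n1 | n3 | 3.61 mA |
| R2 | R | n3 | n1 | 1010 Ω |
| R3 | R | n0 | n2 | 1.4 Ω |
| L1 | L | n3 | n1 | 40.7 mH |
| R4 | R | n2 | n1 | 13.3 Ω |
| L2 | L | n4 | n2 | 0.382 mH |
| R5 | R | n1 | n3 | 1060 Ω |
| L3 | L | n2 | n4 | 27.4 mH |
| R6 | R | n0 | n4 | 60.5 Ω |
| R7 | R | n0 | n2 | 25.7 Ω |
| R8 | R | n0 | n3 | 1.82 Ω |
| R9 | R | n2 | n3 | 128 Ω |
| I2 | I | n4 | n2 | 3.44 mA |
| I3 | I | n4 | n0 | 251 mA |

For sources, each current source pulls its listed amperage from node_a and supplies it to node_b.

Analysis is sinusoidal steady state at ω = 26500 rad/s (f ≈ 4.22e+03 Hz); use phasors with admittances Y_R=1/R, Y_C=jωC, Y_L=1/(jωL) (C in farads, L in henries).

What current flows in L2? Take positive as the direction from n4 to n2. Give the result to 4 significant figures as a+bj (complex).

Element admittances at ω=26500 rad/s:
  Y(R1) = 0.1012+0.000j S between n2,n3
  I1: injects 0.00361 A into n3 (from n1)
  Y(R2) = 0.0009901+0.000j S between n3,n1
  Y(R3) = 0.7143+0.000j S between n0,n2
  Y(L1) = 0.000-0.0009272j S between n3,n1
  Y(R4) = 0.07519+0.000j S between n2,n1
  Y(L2) = 0.000-0.09878j S between n4,n2
  Y(R5) = 0.0009434+0.000j S between n1,n3
  Y(L3) = 0.000-0.001377j S between n2,n4
  Y(R6) = 0.01653+0.000j S between n0,n4
  Y(R7) = 0.03891+0.000j S between n0,n2
  Y(R8) = 0.5495+0.000j S between n0,n3
  Y(R9) = 0.007812+0.000j S between n2,n3
  I2: injects 0.00344 A into n2 (from n4)
  I3: injects 0.251 A into n0 (from n4)
Assemble and solve the 4×4 MNA system:
  V(n1)=-0.3282+0.04192j  V(n2)=-0.2871+0.04631j  V(n3)=-0.04284+0.008168j  V(n4)=-0.6801-2.382j

-0.2399+0.03883j A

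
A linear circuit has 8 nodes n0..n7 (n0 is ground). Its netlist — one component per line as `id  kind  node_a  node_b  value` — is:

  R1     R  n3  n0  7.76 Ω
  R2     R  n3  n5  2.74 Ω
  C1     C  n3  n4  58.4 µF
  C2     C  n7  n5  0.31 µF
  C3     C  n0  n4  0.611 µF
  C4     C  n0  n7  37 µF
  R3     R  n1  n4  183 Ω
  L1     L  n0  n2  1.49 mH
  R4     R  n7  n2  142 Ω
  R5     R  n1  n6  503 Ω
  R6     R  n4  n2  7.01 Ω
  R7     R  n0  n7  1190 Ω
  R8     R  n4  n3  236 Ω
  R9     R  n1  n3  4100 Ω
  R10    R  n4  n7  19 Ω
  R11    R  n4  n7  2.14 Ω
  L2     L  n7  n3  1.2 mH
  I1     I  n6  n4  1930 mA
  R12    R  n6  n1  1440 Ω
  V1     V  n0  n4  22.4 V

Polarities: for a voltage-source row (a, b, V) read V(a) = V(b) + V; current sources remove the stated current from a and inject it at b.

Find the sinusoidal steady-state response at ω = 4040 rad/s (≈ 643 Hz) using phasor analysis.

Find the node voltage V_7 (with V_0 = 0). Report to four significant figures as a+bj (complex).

-23.25-1.122j V

MNA unknowns: 7 node voltages V₁..V_7 plus 1 source current (V1)
R1: Y=0.1289+0.000j on G[3,0]
R2: Y=0.3650+0.000j on G[3,5]
C1: Y=0.000+0.2359j on G[3,4]
C2: Y=0.000+0.001252j on G[7,5]
C3: Y=0.000+0.002468j on G[0,4]
C4: Y=0.000+0.1495j on G[0,7]
R3: Y=0.005464+0.000j on G[1,4]
L1: Y=0.000-0.1661j on G[0,2]
R4: Y=0.007042+0.000j on G[7,2]
R5: Y=0.001988+0.000j on G[1,6]
R6: Y=0.1427+0.000j on G[4,2]
R7: Y=0.0008403+0.000j on G[0,7]
R8: Y=0.004237+0.000j on G[4,3]
R9: Y=0.0002439+0.000j on G[1,3]
R10: Y=0.05263+0.000j on G[4,7]
R11: Y=0.4673+0.000j on G[4,7]
L2: Y=0.000-0.2063j on G[7,3]
I1: z[6]−=1.93, z[4]+=1.93
R12: Y=0.0006944+0.000j on G[6,1]
V1: row V0−V4=22.4, i_V1 at 0,4
solve → V1=-359.7-0.1285j, V2=-10.03-11.18j, V3=-3.793-3.008j, V4=-22.40+0.000j, V5=-3.800-3.075j, V6=-1079-0.1285j, V7=-23.25-1.122j
aux → i_V1=-2.198-2.253j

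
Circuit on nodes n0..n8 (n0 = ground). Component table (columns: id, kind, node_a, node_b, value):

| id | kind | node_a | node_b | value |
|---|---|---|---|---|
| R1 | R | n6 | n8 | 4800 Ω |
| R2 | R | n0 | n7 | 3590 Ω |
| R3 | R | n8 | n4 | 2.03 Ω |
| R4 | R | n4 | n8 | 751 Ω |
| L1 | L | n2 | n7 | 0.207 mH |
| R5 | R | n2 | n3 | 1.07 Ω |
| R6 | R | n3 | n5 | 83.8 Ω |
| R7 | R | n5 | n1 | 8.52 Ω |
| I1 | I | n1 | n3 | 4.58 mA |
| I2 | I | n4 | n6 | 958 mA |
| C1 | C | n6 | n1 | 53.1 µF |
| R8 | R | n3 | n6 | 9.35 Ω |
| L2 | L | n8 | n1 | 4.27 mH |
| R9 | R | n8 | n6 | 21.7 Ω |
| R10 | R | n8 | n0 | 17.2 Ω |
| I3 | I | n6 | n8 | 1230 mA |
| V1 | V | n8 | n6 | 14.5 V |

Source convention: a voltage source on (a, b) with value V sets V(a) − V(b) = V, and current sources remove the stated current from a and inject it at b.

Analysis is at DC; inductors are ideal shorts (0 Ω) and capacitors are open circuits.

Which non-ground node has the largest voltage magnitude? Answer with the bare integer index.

Element admittances at DC:
  Y(R1) = 0.0002083 S between n6,n8
  Y(R2) = 0.0002786 S between n0,n7
  Y(R3) = 0.4926 S between n8,n4
  Y(R4) = 0.001332 S between n4,n8
  L1: short n2↔n7 (DC inductor)
  Y(R5) = 0.9346 S between n2,n3
  Y(R6) = 0.01193 S between n3,n5
  Y(R7) = 0.1174 S between n5,n1
  I1: injects 0.00458 A into n3 (from n1)
  I2: injects 0.958 A into n6 (from n4)
  Y(C1) = 0.000 S between n6,n1
  Y(R8) = 0.1070 S between n3,n6
  L2: short n8↔n1 (DC inductor)
  Y(R9) = 0.04608 S between n8,n6
  Y(R10) = 0.05814 S between n8,n0
  I3: injects 1.23 A into n8 (from n6)
  V1: constraint V(n8)−V(n6) = 14.5
Assemble and solve the 11×11 MNA system:
  V(n1)=0.06243  V(n2)=-13.03  V(n3)=-13.03  V(n4)=-1.877  V(n5)=-1.146  V(n6)=-14.44  V(n7)=-13.03  V(n8)=0.06243
  i(L1)=-0.003630  i(L2)=0.1464  i(V1)=-0.5493

6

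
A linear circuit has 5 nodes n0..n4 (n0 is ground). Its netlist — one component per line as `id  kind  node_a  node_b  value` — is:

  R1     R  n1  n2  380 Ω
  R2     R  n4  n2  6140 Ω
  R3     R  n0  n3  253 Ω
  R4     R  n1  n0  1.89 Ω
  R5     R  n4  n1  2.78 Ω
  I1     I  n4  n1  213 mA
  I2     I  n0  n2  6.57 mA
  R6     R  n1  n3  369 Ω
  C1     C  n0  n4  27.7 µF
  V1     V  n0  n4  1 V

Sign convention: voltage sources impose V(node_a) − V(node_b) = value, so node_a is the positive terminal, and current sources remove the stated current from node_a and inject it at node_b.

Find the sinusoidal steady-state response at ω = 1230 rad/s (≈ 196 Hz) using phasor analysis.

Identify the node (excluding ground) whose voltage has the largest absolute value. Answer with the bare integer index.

2

Element admittances at ω=1230 rad/s:
  Y(R1) = 0.002632+0.000j S between n1,n2
  Y(R2) = 0.0001629+0.000j S between n4,n2
  Y(R3) = 0.003953+0.000j S between n0,n3
  Y(R4) = 0.5291+0.000j S between n1,n0
  Y(R5) = 0.3597+0.000j S between n4,n1
  I1: injects 0.213 A into n1 (from n4)
  I2: injects 0.00657 A into n2 (from n0)
  Y(R6) = 0.002710+0.000j S between n1,n3
  Y(C1) = 0.000+0.03407j S between n0,n4
  V1: constraint V(n0)−V(n4) = 1
Assemble and solve the 5×5 MNA system:
  V(n1)=-0.1580+0.000j  V(n2)=2.144+0.000j  V(n3)=-0.06425+0.000j  V(n4)=-1.000+0.000j
  i(V1)=-0.09040-0.03407j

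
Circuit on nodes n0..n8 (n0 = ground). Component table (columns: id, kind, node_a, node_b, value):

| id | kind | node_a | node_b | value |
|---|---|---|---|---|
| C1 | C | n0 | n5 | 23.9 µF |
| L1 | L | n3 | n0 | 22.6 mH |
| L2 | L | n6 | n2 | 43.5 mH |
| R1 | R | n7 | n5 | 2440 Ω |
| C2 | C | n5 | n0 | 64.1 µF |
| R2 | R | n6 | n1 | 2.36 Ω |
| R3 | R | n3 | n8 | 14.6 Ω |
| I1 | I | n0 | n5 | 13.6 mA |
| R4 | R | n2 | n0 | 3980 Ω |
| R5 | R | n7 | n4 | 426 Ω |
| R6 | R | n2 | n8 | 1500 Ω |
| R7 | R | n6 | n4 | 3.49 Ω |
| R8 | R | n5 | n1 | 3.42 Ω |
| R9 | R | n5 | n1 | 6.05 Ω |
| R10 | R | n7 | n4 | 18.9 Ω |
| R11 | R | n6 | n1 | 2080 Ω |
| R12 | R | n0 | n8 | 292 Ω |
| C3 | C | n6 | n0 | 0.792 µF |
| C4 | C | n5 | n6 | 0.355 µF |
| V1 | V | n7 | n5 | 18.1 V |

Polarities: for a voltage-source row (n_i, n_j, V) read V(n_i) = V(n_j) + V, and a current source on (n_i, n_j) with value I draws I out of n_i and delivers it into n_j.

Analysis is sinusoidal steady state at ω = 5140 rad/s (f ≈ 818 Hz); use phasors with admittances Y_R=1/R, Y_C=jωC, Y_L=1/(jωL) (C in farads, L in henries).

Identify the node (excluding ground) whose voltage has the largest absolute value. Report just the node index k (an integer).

Element admittances at ω=5140 rad/s:
  Y(C1) = 0.000+0.1228j S between n0,n5
  Y(L1) = 0.000-0.008609j S between n3,n0
  Y(L2) = 0.000-0.004472j S between n6,n2
  Y(R1) = 0.0004098+0.000j S between n7,n5
  Y(C2) = 0.000+0.3295j S between n5,n0
  Y(R2) = 0.4237+0.000j S between n6,n1
  Y(R3) = 0.06849+0.000j S between n3,n8
  I1: injects 0.0136 A into n5 (from n0)
  Y(R4) = 0.0002513+0.000j S between n2,n0
  Y(R5) = 0.002347+0.000j S between n7,n4
  Y(R6) = 0.0006667+0.000j S between n2,n8
  Y(R7) = 0.2865+0.000j S between n6,n4
  Y(R8) = 0.2924+0.000j S between n5,n1
  Y(R9) = 0.1653+0.000j S between n5,n1
  Y(R10) = 0.05291+0.000j S between n7,n4
  Y(R11) = 0.0004808+0.000j S between n6,n1
  Y(R12) = 0.003425+0.000j S between n0,n8
  Y(C3) = 0.000+0.004071j S between n6,n0
  Y(C4) = 0.000+0.001825j S between n5,n6
  V1: constraint V(n7)−V(n5) = 18.1
Assemble and solve the 9×9 MNA system:
  V(n1)=1.482-0.05536j  V(n2)=2.948-0.6738j  V(n3)=0.1214+0.1610j  V(n4)=5.528-0.07904j  V(n5)=-0.02639-0.02348j  V(n6)=3.108-0.08975j  V(n7)=18.07-0.02348j  V(n8)=0.1417+0.1457j
  i(V1)=-0.7007-0.003070j

7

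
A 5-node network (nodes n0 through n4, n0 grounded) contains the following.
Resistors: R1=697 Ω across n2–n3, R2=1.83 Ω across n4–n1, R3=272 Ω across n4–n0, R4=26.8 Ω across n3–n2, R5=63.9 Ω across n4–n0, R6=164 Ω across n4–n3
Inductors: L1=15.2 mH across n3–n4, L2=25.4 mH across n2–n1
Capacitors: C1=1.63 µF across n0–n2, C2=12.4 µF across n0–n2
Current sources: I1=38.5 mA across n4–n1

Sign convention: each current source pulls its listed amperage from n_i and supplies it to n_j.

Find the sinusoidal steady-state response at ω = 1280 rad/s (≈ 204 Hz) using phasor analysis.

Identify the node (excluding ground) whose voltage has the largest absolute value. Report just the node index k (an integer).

1

Apply KCL at each of the 4 non-ground nodes and solve the resulting linear system.
Node n1: branches {R2, L2, I1} → V_1 = 0.04038-0.001653j
Node n2: branches {R1, R4, C1, C2, L2} → V_2 = 0.003983-0.03061j
Node n3: branches {R1, L1, R4, R6} → V_3 = -0.004816+0.0001290j
Node n4: branches {R2, L1, R3, R5, R6, I1} → V_4 = -0.02844-0.003701j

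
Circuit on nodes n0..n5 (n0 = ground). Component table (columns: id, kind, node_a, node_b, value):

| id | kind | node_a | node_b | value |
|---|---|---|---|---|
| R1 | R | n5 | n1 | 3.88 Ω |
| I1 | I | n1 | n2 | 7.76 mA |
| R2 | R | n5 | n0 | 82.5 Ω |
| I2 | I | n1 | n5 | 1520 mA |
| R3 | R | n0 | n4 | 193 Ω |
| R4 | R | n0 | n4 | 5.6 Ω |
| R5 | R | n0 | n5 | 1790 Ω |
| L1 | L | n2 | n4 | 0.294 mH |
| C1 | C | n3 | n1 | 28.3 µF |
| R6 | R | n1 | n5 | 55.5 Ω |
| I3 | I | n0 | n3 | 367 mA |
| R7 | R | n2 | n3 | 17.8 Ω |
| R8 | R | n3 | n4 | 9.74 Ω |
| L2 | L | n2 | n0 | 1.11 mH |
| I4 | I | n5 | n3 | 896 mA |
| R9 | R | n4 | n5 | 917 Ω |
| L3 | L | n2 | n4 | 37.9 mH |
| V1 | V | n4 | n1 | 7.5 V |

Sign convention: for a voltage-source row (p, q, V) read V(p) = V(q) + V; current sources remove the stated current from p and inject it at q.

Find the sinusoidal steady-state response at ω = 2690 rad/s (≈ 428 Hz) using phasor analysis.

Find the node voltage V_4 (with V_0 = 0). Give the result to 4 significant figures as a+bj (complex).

MNA unknowns: 5 node voltages V₁..V_5 plus 1 source current (V1)
R1: Y=0.2577+0.000j on G[5,1]
I1: z[1]−=0.00776, z[2]+=0.00776
R2: Y=0.01212+0.000j on G[5,0]
I2: z[1]−=1.52, z[5]+=1.52
R3: Y=0.005181+0.000j on G[0,4]
R4: Y=0.1786+0.000j on G[0,4]
R5: Y=0.0005587+0.000j on G[0,5]
L1: Y=0.000-1.264j on G[2,4]
C1: Y=0.000+0.07613j on G[3,1]
R6: Y=0.01802+0.000j on G[1,5]
I3: z[0]−=0.367, z[3]+=0.367
R7: Y=0.05618+0.000j on G[2,3]
R8: Y=0.1027+0.000j on G[3,4]
L2: Y=0.000-0.3349j on G[2,0]
I4: z[5]−=0.896, z[3]+=0.896
R9: Y=0.001091+0.000j on G[4,5]
L3: Y=0.000-0.009809j on G[2,4]
V1: row V4−V1=7.5, i_V1 at 4,1
solve → V1=-7.004+1.030j, V2=0.6025+0.9946j, V3=5.587-5.016j, V4=0.4959+1.030j, V5=-4.514+0.9851j
aux → i_V1=0.3807-0.9461j

0.4959+1.030j V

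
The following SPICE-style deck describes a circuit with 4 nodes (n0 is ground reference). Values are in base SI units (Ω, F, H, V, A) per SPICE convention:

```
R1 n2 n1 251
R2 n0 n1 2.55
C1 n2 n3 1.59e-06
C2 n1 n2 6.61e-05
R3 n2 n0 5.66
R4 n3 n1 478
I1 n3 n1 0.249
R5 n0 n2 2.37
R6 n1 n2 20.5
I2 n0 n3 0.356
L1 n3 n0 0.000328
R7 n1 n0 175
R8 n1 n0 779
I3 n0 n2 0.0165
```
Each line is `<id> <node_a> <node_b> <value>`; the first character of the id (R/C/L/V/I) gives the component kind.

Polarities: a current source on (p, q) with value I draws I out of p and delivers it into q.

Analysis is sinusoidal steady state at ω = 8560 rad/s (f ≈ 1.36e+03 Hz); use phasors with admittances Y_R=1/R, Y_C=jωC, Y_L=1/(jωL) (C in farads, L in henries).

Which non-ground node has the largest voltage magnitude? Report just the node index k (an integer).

1

Apply KCL at each of the 3 non-ground nodes and solve the resulting linear system.
Node n1: branches {R1, R2, C2, R4, I1, R6, R7, R8} → V_1 = 0.3258-0.1216j
Node n2: branches {R1, C1, C2, R3, R5, R6, I3} → V_2 = 0.2198+0.07749j
Node n3: branches {C1, R4, I1, I2, L1} → V_3 = -0.006089+0.3113j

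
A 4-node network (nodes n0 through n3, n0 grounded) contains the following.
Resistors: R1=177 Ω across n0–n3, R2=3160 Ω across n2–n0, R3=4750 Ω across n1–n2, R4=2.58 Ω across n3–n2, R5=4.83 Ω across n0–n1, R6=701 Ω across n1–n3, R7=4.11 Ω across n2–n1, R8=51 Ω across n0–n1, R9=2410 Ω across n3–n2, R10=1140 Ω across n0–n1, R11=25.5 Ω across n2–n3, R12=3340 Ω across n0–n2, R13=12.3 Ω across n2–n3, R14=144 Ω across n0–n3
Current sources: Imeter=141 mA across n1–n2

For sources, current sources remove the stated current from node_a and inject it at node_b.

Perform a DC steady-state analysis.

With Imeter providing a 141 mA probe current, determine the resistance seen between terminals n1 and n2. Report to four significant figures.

Element admittances at DC:
  Y(R1) = 0.005650 S between n0,n3
  Y(R2) = 0.0003165 S between n2,n0
  Y(R3) = 0.0002105 S between n1,n2
  Y(R4) = 0.3876 S between n3,n2
  Y(R5) = 0.2070 S between n0,n1
  Y(R6) = 0.001427 S between n1,n3
  Y(R7) = 0.2433 S between n2,n1
  Y(R8) = 0.01961 S between n0,n1
  Y(R9) = 0.0004149 S between n3,n2
  Y(R10) = 0.0008772 S between n0,n1
  Y(R11) = 0.03922 S between n2,n3
  Y(R12) = 0.0002994 S between n0,n2
  Y(R13) = 0.08130 S between n2,n3
  Y(R14) = 0.006944 S between n0,n3
  Imeter: injects 0.141 A into n2 (from n1)
Assemble and solve the 3×3 MNA system:
  V(n1)=-0.02936  V(n2)=0.5191  V(n3)=0.5051

R_eq = 3.890 Ω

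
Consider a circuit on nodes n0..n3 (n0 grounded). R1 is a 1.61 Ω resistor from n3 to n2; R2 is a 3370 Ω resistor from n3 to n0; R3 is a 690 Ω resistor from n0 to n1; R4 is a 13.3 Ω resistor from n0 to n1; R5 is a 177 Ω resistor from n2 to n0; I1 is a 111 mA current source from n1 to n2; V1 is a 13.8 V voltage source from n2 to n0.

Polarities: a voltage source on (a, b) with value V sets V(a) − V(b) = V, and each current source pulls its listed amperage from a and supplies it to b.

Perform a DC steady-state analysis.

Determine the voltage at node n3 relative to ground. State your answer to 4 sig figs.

Apply KCL at each of the 3 non-ground nodes and solve the resulting linear system.
Node n1: branches {R3, R4, I1} → V_1 = -1.448
Node n2: branches {R1, R5, I1, V1} → V_2 = 13.80
Node n3: branches {R1, R2} → V_3 = 13.79
Source currents: i(V1)=0.02894

13.79 V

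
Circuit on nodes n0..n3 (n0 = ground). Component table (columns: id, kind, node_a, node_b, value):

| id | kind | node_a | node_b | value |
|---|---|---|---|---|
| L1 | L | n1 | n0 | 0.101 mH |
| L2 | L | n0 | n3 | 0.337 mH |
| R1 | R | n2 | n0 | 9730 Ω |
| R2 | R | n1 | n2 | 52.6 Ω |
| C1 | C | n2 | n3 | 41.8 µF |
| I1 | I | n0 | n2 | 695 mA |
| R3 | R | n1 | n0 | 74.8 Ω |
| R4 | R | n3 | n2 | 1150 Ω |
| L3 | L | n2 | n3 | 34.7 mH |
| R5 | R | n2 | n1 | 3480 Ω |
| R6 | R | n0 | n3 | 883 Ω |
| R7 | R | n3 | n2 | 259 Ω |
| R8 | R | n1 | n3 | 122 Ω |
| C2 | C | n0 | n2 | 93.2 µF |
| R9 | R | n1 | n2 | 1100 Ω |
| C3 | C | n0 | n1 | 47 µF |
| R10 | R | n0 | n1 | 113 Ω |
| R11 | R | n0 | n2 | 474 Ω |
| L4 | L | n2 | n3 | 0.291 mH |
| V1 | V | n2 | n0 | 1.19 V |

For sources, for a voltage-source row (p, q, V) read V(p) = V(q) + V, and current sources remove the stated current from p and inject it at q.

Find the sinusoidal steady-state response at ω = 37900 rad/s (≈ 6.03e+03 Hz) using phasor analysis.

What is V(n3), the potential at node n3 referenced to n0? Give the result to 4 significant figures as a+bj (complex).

MNA unknowns: 3 node voltages V₁..V_3 plus 1 source current (V1)
L1: Y=0.000-0.2612j on G[1,0]
L2: Y=0.000-0.07829j on G[0,3]
R1: Y=0.0001028+0.000j on G[2,0]
R2: Y=0.01901+0.000j on G[1,2]
C1: Y=0.000+1.584j on G[2,3]
I1: z[0]−=0.695, z[2]+=0.695
R3: Y=0.01337+0.000j on G[1,0]
R4: Y=0.0008696+0.000j on G[3,2]
L3: Y=0.000-0.0007604j on G[2,3]
R5: Y=0.0002874+0.000j on G[2,1]
R6: Y=0.001133+0.000j on G[0,3]
R7: Y=0.003861+0.000j on G[3,2]
R8: Y=0.008197+0.000j on G[1,3]
C2: Y=0.000+3.532j on G[0,2]
R9: Y=0.0009091+0.000j on G[1,2]
C3: Y=0.000+1.781j on G[0,1]
R10: Y=0.008850+0.000j on G[0,1]
R11: Y=0.002110+0.000j on G[0,2]
L4: Y=0.000-0.09067j on G[2,3]
V1: row V2−V0=1.19, i_V1 at 2,0
solve → V1=0.0007973-0.02256j, V2=1.190+0.000j, V3=1.256+0.008497j
aux → i_V1=0.6560-4.106j

1.256+0.008497j V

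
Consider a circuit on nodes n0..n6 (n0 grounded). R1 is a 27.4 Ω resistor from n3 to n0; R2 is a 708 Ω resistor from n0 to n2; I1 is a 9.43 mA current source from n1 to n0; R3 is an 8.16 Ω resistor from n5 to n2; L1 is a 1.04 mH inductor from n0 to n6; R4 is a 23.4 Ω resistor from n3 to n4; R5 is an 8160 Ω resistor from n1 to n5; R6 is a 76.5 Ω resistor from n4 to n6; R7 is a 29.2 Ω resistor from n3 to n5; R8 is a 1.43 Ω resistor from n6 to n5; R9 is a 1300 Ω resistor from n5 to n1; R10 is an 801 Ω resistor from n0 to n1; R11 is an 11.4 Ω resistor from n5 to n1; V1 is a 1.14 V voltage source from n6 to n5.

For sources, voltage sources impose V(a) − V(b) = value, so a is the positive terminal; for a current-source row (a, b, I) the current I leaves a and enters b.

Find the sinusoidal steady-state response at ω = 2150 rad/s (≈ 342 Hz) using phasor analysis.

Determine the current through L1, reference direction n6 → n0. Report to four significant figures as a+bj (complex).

Element admittances at ω=2150 rad/s:
  Y(R1) = 0.03650+0.000j S between n3,n0
  Y(R2) = 0.001412+0.000j S between n0,n2
  I1: injects 0.00943 A into n0 (from n1)
  Y(R3) = 0.1225+0.000j S between n5,n2
  Y(L1) = 0.000-0.4472j S between n0,n6
  Y(R4) = 0.04274+0.000j S between n3,n4
  Y(R5) = 0.0001225+0.000j S between n1,n5
  Y(R6) = 0.01307+0.000j S between n4,n6
  Y(R7) = 0.03425+0.000j S between n3,n5
  Y(R8) = 0.6993+0.000j S between n6,n5
  Y(R9) = 0.0007692+0.000j S between n5,n1
  Y(R10) = 0.001248+0.000j S between n0,n1
  Y(R11) = 0.08772+0.000j S between n5,n1
  V1: constraint V(n6)−V(n5) = 1.14
Assemble and solve the 7×7 MNA system:
  V(n1)=-1.228+0.02494j  V(n2)=-1.126+0.02501j  V(n3)=-0.4828+0.01386j  V(n4)=-0.3694+0.01654j  V(n5)=-1.139+0.02529j  V(n6)=0.001280+0.02529j
  i(V1)=-0.8134+0.0004579j

0.01131-0.0005724j A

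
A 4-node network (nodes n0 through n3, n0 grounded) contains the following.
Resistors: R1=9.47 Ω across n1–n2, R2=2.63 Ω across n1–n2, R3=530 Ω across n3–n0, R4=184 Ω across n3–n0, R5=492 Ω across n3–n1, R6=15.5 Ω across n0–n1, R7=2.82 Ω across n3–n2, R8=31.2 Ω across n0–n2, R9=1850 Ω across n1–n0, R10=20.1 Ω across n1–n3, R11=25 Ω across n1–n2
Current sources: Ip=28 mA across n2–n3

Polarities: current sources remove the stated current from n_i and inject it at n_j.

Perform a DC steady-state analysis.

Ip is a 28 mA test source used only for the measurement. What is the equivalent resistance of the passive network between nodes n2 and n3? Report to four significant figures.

R_eq = 2.451 Ω

Element admittances at DC:
  Y(R1) = 0.1056 S between n1,n2
  Y(R2) = 0.3802 S between n1,n2
  Y(R3) = 0.001887 S between n3,n0
  Y(R4) = 0.005435 S between n3,n0
  Y(R5) = 0.002033 S between n3,n1
  Y(R6) = 0.06452 S between n0,n1
  Y(R7) = 0.3546 S between n3,n2
  Y(R8) = 0.03205 S between n0,n2
  Y(R9) = 0.0005405 S between n1,n0
  Y(R10) = 0.04975 S between n1,n3
  Y(R11) = 0.04000 S between n1,n2
  Ip: injects 0.028 A into n3 (from n2)
Assemble and solve the 3×3 MNA system:
  V(n1)=-0.002391  V(n2)=-0.008814  V(n3)=0.05983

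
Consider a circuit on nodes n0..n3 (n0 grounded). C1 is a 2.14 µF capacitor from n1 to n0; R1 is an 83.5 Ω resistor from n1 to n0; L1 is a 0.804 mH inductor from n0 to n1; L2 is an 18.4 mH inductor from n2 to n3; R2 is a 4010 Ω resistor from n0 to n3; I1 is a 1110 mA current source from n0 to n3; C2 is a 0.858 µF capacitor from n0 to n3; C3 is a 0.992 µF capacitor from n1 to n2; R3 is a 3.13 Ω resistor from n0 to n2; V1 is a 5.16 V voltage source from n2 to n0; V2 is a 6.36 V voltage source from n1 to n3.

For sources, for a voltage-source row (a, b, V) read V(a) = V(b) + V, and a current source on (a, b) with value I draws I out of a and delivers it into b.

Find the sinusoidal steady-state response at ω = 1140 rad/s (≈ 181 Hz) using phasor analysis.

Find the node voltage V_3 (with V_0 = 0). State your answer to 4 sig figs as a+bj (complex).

-5.876+0.9749j V

Apply KCL at each of the 3 non-ground nodes and solve the resulting linear system.
Node n1: branches {C1, R1, L1, C3, V2} → V_1 = 0.4841+0.9749j
Node n2: branches {L2, C3, R3, V1} → V_2 = 5.160+0.000j
Node n3: branches {L2, R2, I1, C2, V2} → V_3 = -5.876+0.9749j
Source currents: i(V1)=-1.603+0.5208j, i(V2)=-1.066+0.5206j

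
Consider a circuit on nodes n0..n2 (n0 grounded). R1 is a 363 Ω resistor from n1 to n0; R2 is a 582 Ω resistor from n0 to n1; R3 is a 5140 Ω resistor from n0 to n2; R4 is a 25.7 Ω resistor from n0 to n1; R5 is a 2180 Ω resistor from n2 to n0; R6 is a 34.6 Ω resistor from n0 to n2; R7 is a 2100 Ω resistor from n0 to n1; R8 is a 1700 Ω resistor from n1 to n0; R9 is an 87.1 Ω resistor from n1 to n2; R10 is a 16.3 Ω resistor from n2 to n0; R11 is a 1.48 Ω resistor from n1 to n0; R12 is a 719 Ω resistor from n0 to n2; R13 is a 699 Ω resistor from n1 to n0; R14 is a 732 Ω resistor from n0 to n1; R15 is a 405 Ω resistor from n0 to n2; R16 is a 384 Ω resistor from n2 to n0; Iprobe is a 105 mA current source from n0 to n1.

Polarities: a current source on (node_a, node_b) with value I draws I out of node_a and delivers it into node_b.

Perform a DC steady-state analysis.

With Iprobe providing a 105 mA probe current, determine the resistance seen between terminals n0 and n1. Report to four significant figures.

R_eq = 1.364 Ω

MNA unknowns: 2 node voltages V₁..V_2
R1: Y=0.002755 on G[1,0]
R2: Y=0.001718 on G[0,1]
R3: Y=0.0001946 on G[0,2]
R4: Y=0.03891 on G[0,1]
R5: Y=0.0004587 on G[2,0]
R6: Y=0.02890 on G[0,2]
R7: Y=0.0004762 on G[0,1]
R8: Y=0.0005882 on G[1,0]
R9: Y=0.01148 on G[1,2]
R10: Y=0.06135 on G[2,0]
R11: Y=0.6757 on G[1,0]
R12: Y=0.001391 on G[0,2]
R13: Y=0.001431 on G[1,0]
R14: Y=0.001366 on G[0,1]
R15: Y=0.002469 on G[0,2]
R16: Y=0.002604 on G[2,0]
Iprobe: z[0]−=0.105, z[1]+=0.105
solve → V1=0.1432, V2=0.01511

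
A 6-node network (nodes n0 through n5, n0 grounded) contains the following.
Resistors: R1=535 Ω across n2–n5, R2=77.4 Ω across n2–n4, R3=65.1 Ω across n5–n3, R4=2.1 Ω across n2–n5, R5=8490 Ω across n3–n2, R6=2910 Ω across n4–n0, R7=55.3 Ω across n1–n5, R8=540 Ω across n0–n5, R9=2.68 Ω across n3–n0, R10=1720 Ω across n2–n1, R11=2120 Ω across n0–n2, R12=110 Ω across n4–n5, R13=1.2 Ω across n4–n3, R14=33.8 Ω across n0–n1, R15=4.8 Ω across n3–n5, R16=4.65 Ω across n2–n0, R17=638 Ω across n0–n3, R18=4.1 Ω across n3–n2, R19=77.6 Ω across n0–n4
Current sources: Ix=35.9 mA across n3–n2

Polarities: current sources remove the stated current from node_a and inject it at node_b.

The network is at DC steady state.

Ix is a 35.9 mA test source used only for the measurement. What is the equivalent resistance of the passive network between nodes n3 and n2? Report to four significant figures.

Element admittances at DC:
  Y(R1) = 0.001869 S between n2,n5
  Y(R2) = 0.01292 S between n2,n4
  Y(R3) = 0.01536 S between n5,n3
  Y(R4) = 0.4762 S between n2,n5
  Y(R5) = 0.0001178 S between n3,n2
  Y(R6) = 0.0003436 S between n4,n0
  Y(R7) = 0.01808 S between n1,n5
  Y(R8) = 0.001852 S between n0,n5
  Y(R9) = 0.3731 S between n3,n0
  Y(R10) = 0.0005814 S between n2,n1
  Y(R11) = 0.0004717 S between n0,n2
  Y(R12) = 0.009091 S between n4,n5
  Y(R13) = 0.8333 S between n4,n3
  Y(R14) = 0.02959 S between n0,n1
  Y(R15) = 0.2083 S between n3,n5
  Y(R16) = 0.2151 S between n2,n0
  Y(R17) = 0.001567 S between n0,n3
  Y(R18) = 0.2439 S between n3,n2
  Y(R19) = 0.01289 S between n0,n4
  Ix: injects 0.0359 A into n2 (from n3)
Assemble and solve the 5×5 MNA system:
  V(n1)=0.007868  V(n2)=0.04126  V(n3)=-0.02368  V(n4)=-0.02190  V(n5)=0.01967

R_eq = 1.809 Ω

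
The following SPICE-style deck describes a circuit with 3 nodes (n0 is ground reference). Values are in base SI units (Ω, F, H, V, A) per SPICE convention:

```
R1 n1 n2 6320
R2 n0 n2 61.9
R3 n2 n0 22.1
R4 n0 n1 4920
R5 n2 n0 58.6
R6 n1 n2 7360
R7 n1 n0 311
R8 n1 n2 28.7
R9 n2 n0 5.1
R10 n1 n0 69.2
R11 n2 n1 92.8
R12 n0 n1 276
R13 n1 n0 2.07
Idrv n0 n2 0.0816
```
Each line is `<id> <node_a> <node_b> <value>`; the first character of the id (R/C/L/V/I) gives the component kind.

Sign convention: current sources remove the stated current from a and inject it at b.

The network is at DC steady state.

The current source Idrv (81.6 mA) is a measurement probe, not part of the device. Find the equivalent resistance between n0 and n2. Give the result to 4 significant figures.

R_eq = 3.158 Ω

MNA unknowns: 2 node voltages V₁..V_2
R1: Y=0.0001582 on G[1,2]
R2: Y=0.01616 on G[0,2]
R3: Y=0.04525 on G[2,0]
R4: Y=0.0002033 on G[0,1]
R5: Y=0.01706 on G[2,0]
R6: Y=0.0001359 on G[1,2]
R7: Y=0.003215 on G[1,0]
R8: Y=0.03484 on G[1,2]
R9: Y=0.1961 on G[2,0]
R10: Y=0.01445 on G[1,0]
R11: Y=0.01078 on G[2,1]
R12: Y=0.003623 on G[0,1]
R13: Y=0.4831 on G[1,0]
Idrv: z[0]−=0.0816, z[2]+=0.0816
solve → V1=0.02149, V2=0.2577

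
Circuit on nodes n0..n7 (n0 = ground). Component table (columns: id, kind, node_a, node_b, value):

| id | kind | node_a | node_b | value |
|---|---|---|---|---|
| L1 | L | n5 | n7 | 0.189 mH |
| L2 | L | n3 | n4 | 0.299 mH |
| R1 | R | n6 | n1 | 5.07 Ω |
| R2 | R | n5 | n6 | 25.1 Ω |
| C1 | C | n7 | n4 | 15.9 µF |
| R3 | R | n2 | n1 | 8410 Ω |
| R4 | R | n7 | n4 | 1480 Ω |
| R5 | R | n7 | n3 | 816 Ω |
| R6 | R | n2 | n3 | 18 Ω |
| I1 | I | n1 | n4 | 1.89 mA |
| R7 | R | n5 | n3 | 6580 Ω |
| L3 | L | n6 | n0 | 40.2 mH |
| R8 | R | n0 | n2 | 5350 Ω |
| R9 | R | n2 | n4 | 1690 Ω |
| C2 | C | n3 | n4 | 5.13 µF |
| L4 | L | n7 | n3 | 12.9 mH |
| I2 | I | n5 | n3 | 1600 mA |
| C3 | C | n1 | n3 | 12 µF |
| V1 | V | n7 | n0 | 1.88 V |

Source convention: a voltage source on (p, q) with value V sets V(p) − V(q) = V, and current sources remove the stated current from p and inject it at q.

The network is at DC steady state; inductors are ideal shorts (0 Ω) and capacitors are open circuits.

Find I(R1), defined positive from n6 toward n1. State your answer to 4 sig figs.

Element admittances at DC:
  L1: short n5↔n7 (DC inductor)
  L2: short n3↔n4 (DC inductor)
  Y(R1) = 0.1972 S between n6,n1
  Y(R2) = 0.03984 S between n5,n6
  Y(C1) = 0.000 S between n7,n4
  Y(R3) = 0.0001189 S between n2,n1
  Y(R4) = 0.0006757 S between n7,n4
  Y(R5) = 0.001225 S between n7,n3
  Y(R6) = 0.05556 S between n2,n3
  I1: injects 0.00189 A into n4 (from n1)
  Y(R7) = 0.0001520 S between n5,n3
  L3: short n6↔n0 (DC inductor)
  Y(R8) = 0.0001869 S between n0,n2
  Y(R9) = 0.0005917 S between n2,n4
  Y(C2) = 0.000 S between n3,n4
  L4: short n7↔n3 (DC inductor)
  I2: injects 1.6 A into n3 (from n5)
  Y(C3) = 0.000 S between n1,n3
  V1: constraint V(n7)−V(n0) = 1.88
Assemble and solve the 12×12 MNA system:
  V(n1)=-0.008450  V(n2)=1.870  V(n3)=1.880  V(n4)=1.880  V(n5)=1.880  V(n6)=0.000  V(n7)=1.880
  i(L1)=-1.675  i(L2)=-0.001884  i(L3)=0.07323  i(L4)=-1.601  i(V1)=-0.07358

0.001667 A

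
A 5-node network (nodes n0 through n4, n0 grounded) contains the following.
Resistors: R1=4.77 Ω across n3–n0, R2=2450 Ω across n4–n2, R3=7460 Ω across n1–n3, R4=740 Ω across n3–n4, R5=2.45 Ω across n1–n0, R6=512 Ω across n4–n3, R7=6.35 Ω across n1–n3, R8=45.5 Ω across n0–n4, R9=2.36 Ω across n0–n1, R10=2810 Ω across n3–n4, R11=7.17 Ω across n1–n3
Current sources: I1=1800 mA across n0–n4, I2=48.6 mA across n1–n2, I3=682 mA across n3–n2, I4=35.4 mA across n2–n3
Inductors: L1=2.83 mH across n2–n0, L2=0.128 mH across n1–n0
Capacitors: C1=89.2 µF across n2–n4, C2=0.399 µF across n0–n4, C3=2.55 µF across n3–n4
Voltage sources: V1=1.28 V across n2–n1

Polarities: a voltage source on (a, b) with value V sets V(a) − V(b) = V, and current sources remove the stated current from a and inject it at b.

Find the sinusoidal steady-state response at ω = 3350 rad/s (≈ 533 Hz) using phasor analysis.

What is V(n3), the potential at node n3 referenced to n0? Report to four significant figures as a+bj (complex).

-1.051+0.4456j V

Apply KCL at each of the 4 non-ground nodes and solve the resulting linear system.
Node n1: branches {R3, I2, R5, R7, L2, R9, R11, V1} → V_1 = 0.1933+0.7438j
Node n2: branches {R2, L1, C1, I2, I3, I4, V1} → V_2 = 1.473+0.7438j
Node n3: branches {R1, R3, R4, I3, R6, I4, R7, C3, R10, R11} → V_3 = -1.051+0.4456j
Node n4: branches {I1, R2, R4, C1, R6, R8, C2, C3, R10} → V_4 = 1.820-4.935j
Source currents: i(V1)=2.314+0.2566j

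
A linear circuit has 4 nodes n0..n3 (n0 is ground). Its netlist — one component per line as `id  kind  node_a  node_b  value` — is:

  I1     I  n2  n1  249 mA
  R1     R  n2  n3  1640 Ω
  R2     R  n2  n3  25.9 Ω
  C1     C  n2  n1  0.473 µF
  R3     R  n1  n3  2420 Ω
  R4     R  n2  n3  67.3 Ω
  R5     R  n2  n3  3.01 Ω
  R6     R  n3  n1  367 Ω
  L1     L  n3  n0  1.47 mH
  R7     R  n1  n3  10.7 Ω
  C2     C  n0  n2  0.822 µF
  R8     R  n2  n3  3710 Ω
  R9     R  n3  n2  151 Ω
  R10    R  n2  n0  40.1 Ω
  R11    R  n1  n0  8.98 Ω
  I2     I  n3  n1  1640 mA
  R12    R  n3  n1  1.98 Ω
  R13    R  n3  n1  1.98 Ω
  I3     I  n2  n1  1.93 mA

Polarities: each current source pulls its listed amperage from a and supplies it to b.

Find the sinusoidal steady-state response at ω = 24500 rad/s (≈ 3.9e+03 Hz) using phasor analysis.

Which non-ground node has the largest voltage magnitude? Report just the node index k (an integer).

2

MNA unknowns: 3 node voltages V₁..V_3
I1: z[2]−=0.249, z[1]+=0.249
R1: Y=0.0006098+0.000j on G[2,3]
R2: Y=0.03861+0.000j on G[2,3]
C1: Y=0.000+0.01159j on G[2,1]
R3: Y=0.0004132+0.000j on G[1,3]
R4: Y=0.01486+0.000j on G[2,3]
R5: Y=0.3322+0.000j on G[2,3]
R6: Y=0.002725+0.000j on G[3,1]
L1: Y=0.000-0.02777j on G[3,0]
R7: Y=0.09346+0.000j on G[1,3]
C2: Y=0.000+0.02014j on G[0,2]
R8: Y=0.0002695+0.000j on G[2,3]
R9: Y=0.006623+0.000j on G[3,2]
R10: Y=0.02494+0.000j on G[2,0]
R11: Y=0.1114+0.000j on G[1,0]
I2: z[3]−=1.64, z[1]+=1.64
R12: Y=0.5051+0.000j on G[3,1]
R13: Y=0.5051+0.000j on G[3,1]
I3: z[2]−=0.00193, z[1]+=0.00193
solve → V1=0.4204-0.02393j, V2=-1.759+0.1418j, V3=-1.244-0.003518j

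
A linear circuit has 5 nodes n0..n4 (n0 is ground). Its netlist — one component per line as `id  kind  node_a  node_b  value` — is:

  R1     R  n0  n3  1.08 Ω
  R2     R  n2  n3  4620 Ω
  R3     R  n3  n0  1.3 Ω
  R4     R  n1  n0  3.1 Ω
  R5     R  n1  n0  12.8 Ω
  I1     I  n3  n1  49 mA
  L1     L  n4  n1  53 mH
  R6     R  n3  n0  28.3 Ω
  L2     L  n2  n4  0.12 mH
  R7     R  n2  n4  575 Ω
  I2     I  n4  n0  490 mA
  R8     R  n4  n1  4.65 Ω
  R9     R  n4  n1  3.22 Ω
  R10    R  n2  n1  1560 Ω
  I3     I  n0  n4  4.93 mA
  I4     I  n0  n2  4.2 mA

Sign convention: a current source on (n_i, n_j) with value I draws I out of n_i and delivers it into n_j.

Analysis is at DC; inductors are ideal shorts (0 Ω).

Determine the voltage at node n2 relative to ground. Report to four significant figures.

Apply KCL at each of the 4 non-ground nodes and solve the resulting linear system.
Node n1: branches {R4, R5, I1, L1, R8, R9, R10} → V_1 = -1.077
Node n2: branches {R2, L2, R7, R10, I4} → V_2 = -1.077
Node n3: branches {R1, R2, R3, I1, R6} → V_3 = -0.02845
Node n4: branches {L1, L2, R7, I2, R8, R9, I3} → V_4 = -1.077
Source currents: i(L1)=-0.4806, i(L2)=0.004427

-1.077 V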